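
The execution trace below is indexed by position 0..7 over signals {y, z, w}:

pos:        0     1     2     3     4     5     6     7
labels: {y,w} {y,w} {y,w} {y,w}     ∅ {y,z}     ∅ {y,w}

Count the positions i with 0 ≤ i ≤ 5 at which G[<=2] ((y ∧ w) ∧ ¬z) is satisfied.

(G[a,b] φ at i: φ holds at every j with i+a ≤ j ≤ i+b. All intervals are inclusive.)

Evaluate at each i in [0,5]:
  i=0: ✓ (all of [0,2])
  i=1: ✓ (all of [1,3])
  i=2: ✗ (fails at j=4)
  i=3: ✗ (fails at j=4)
  i=4: ✗ (fails at j=4)
  i=5: ✗ (fails at j=5)
Positions where it holds: {0, 1} → 2.

2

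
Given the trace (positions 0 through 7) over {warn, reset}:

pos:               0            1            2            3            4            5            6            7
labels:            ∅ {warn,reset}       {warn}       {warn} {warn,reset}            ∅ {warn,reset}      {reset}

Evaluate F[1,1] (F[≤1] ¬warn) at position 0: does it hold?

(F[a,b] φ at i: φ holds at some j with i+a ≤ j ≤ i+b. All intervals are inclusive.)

Check F[≤1] ¬warn at each j in [1,1]:
  j=1: fails (none in [1,2])
No position in the window satisfies it → formula fails.

No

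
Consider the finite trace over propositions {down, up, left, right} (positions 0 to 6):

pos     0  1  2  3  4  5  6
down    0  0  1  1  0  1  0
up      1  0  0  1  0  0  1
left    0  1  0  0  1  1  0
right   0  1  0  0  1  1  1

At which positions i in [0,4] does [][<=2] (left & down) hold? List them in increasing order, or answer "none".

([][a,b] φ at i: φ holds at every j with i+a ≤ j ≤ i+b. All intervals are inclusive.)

none

Evaluate at each i in [0,4]:
  i=0: ✗ (fails at j=0)
  i=1: ✗ (fails at j=1)
  i=2: ✗ (fails at j=2)
  i=3: ✗ (fails at j=3)
  i=4: ✗ (fails at j=4)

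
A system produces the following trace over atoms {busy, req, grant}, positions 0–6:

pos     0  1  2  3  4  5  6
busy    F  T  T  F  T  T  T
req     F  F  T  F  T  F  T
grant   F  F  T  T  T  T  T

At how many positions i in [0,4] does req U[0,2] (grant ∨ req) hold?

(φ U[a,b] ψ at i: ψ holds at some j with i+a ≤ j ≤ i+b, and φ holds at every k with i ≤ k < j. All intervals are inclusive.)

3

Evaluate at each i in [0,4]:
  i=0: ✗ (lhs fails at k=0 before rhs at j=2)
  i=1: ✗ (lhs fails at k=1 before rhs at j=2)
  i=2: ✓ (rhs at j=2)
  i=3: ✓ (rhs at j=3)
  i=4: ✓ (rhs at j=4)
Positions where it holds: {2, 3, 4} → 3.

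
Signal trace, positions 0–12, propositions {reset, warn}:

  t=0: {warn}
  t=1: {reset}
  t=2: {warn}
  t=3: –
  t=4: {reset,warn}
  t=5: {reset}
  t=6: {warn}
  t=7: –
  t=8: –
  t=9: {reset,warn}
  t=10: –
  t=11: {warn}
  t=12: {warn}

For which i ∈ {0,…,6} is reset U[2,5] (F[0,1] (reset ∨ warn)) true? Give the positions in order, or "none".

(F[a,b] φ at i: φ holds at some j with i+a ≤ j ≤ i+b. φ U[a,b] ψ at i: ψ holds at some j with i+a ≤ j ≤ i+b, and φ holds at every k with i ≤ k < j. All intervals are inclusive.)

4

Evaluate at each i in [0,6]:
  i=0: ✗ (lhs fails at k=0 before rhs at j=2)
  i=1: ✗ (lhs fails at k=2 before rhs at j=3)
  i=2: ✗ (lhs fails at k=2 before rhs at j=4)
  i=3: ✗ (lhs fails at k=3 before rhs at j=5)
  i=4: ✓ (rhs at j=6; lhs holds on [4,5])
  i=5: ✗ (lhs fails at k=6 before rhs at j=8)
  i=6: ✗ (lhs fails at k=6 before rhs at j=8)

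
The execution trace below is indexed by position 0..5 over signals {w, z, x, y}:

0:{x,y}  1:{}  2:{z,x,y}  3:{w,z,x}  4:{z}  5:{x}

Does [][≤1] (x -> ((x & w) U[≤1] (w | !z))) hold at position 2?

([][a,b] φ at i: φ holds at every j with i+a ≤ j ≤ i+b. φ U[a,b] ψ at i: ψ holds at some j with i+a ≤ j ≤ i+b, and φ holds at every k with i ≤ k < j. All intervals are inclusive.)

False

Check (x -> ((x & w) U[≤1] (w | !z))) at every j in [2,3]:
  j=2: antecedent true; consequent fails → ✗
  j=3: antecedent true; consequent holds → ✓
Fails at j=2 → formula fails.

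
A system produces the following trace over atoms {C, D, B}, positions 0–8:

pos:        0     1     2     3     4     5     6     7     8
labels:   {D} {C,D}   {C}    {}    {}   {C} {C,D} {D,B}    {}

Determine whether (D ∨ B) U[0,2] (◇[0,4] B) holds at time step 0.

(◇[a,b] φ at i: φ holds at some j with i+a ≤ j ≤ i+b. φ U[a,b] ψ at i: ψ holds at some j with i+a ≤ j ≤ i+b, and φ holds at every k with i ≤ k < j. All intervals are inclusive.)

False

Need some j in [0,2] with ◇[0,4] B, and (D ∨ B) at every k in [0,j-1].
  j=0: ◇[0,4] B — fails (none in [0,4]).
  j=1: ◇[0,4] B — fails (none in [1,5]).
  j=2: ◇[0,4] B — fails (none in [2,6]).
No j in the window works → until fails.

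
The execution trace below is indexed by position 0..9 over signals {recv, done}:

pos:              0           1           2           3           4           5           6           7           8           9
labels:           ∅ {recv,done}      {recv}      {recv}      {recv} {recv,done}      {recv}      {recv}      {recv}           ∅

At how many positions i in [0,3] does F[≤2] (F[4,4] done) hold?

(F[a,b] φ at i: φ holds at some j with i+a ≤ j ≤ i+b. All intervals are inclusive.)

2

Evaluate at each i in [0,3]:
  i=0: ✓ (witness j=1)
  i=1: ✓ (witness j=1)
  i=2: ✗ (none in [2,4])
  i=3: ✗ (none in [3,5])
Positions where it holds: {0, 1} → 2.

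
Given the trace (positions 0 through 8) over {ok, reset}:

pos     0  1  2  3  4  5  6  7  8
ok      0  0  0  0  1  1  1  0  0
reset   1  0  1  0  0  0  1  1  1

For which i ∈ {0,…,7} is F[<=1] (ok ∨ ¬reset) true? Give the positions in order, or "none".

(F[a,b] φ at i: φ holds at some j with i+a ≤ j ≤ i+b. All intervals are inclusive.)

Evaluate at each i in [0,7]:
  i=0: ✓ (witness j=1)
  i=1: ✓ (witness j=1)
  i=2: ✓ (witness j=3)
  i=3: ✓ (witness j=3)
  i=4: ✓ (witness j=4)
  i=5: ✓ (witness j=5)
  i=6: ✓ (witness j=6)
  i=7: ✗ (none in [7,8])

0, 1, 2, 3, 4, 5, 6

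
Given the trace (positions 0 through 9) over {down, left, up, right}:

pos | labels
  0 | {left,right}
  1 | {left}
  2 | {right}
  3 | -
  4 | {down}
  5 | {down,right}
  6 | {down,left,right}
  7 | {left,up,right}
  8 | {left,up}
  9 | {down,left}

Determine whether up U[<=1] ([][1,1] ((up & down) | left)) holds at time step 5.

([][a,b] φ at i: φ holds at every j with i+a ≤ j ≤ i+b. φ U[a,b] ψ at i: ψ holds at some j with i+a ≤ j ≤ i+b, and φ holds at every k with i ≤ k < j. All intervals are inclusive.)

Holds

Need some j in [5,6] with [][1,1] ((up & down) | left), and up at every k in [5,j-1].
  j=5: [][1,1] ((up & down) | left) holds; no prefix to check → satisfied.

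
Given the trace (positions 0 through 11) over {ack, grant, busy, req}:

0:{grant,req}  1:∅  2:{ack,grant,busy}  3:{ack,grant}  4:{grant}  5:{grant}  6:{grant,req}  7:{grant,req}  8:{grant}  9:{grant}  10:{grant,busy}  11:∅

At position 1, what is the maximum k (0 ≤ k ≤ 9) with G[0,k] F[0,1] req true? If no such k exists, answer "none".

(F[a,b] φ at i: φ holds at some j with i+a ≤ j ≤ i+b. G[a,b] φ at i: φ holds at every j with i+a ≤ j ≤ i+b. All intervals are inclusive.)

F[0,1] req must hold from j=1 onward; find where it first fails.
  j=1: fails → no k works.

none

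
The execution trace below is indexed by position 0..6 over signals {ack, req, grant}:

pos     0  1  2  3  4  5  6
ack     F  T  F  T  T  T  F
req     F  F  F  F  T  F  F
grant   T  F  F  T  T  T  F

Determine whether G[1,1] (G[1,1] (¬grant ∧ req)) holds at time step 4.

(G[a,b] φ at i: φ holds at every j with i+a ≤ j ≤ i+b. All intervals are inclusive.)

Check G[1,1] (¬grant ∧ req) at every j in [5,5]:
  j=5: fails at 6
Fails at j=5 → formula fails.

Does not hold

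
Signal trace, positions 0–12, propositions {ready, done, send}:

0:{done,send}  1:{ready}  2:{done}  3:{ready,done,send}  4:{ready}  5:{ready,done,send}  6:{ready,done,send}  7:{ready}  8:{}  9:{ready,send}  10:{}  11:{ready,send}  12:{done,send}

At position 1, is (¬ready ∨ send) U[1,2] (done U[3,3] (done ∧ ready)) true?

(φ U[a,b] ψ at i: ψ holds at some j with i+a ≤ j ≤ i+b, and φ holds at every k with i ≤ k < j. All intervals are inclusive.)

Need some j in [2,3] with (done U[3,3] (done ∧ ready)), and (¬ready ∨ send) at every k in [1,j-1].
  j=2: (done U[3,3] (done ∧ ready)) — fails.
  j=3: (done U[3,3] (done ∧ ready)) — fails.
No j in the window works → until fails.

False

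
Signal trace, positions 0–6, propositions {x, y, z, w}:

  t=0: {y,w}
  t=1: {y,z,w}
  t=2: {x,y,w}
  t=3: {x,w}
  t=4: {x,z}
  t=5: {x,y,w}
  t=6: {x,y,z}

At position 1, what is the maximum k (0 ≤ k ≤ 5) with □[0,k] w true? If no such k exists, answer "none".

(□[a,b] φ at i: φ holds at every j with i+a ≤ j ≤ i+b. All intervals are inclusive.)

w must hold from j=1 onward; find where it first fails.
  j=1: holds
  j=2: holds
  j=3: holds
  j=4: fails
Holds on [1,3], so largest k = 2.

2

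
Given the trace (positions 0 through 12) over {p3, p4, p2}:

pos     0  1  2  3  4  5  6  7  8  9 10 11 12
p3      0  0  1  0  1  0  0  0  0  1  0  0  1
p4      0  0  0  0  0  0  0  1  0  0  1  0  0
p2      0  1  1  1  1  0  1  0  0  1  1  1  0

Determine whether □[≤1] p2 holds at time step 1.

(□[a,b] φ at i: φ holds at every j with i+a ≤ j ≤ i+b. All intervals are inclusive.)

Yes

Check p2 at every j in [1,2]:
  j=1: true
  j=2: true
All positions satisfy it → formula holds.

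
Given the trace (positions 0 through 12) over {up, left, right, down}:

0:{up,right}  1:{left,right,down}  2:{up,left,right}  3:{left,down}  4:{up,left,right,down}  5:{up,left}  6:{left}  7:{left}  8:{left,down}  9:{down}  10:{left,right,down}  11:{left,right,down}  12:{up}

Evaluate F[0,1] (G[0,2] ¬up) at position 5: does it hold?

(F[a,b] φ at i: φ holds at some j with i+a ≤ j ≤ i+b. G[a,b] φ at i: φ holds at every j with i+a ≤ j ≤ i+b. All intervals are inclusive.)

Check G[0,2] ¬up at each j in [5,6]:
  j=5: fails at 5
  j=6: holds on [6,8]
Found at j=6 → formula holds.

Yes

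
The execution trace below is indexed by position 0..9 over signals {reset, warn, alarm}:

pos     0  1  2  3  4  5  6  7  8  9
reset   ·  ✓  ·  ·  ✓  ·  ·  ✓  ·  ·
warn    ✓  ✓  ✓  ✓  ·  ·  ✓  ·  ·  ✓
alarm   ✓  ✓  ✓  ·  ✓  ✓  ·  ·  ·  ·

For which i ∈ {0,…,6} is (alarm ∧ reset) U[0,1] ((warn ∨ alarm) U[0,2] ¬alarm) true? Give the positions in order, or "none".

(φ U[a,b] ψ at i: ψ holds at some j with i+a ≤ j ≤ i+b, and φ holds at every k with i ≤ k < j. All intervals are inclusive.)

Evaluate at each i in [0,6]:
  i=0: ✗ (lhs fails at k=0 before rhs at j=1)
  i=1: ✓ (rhs at j=1)
  i=2: ✓ (rhs at j=2)
  i=3: ✓ (rhs at j=3)
  i=4: ✓ (rhs at j=4)
  i=5: ✓ (rhs at j=5)
  i=6: ✓ (rhs at j=6)

1, 2, 3, 4, 5, 6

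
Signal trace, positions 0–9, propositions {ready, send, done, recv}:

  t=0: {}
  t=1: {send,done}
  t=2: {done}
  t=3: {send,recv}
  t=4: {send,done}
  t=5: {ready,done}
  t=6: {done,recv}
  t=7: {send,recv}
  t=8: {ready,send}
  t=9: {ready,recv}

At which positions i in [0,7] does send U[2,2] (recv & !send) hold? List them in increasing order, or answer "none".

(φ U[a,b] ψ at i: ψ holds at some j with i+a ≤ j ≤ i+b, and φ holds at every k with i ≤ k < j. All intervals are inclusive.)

7

Evaluate at each i in [0,7]:
  i=0: ✗ (no rhs in [2,2])
  i=1: ✗ (no rhs in [3,3])
  i=2: ✗ (no rhs in [4,4])
  i=3: ✗ (no rhs in [5,5])
  i=4: ✗ (lhs fails at k=5 before rhs at j=6)
  i=5: ✗ (no rhs in [7,7])
  i=6: ✗ (no rhs in [8,8])
  i=7: ✓ (rhs at j=9; lhs holds on [7,8])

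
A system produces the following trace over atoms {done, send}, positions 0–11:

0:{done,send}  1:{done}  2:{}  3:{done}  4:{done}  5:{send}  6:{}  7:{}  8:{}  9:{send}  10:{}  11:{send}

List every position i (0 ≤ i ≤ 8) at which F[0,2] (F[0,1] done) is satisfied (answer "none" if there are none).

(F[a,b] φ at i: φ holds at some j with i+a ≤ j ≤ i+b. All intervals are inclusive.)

Evaluate at each i in [0,8]:
  i=0: ✓ (witness j=0)
  i=1: ✓ (witness j=1)
  i=2: ✓ (witness j=2)
  i=3: ✓ (witness j=3)
  i=4: ✓ (witness j=4)
  i=5: ✗ (none in [5,7])
  i=6: ✗ (none in [6,8])
  i=7: ✗ (none in [7,9])
  i=8: ✗ (none in [8,10])

0, 1, 2, 3, 4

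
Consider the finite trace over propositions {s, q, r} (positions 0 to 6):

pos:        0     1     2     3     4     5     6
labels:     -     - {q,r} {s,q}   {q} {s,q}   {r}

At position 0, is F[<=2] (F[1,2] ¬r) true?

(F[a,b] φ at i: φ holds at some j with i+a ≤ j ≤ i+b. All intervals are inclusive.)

True

Check F[1,2] ¬r at each j in [0,2]:
  j=0: holds (witness at 1)
  j=1: holds (witness at 3)
  j=2: holds (witness at 3)
Found at j=0 → formula holds.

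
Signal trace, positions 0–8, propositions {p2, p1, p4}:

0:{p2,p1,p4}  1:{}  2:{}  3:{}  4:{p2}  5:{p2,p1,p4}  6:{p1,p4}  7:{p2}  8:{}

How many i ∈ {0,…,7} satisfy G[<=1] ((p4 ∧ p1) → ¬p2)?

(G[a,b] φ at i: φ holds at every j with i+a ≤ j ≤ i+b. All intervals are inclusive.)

5

Evaluate at each i in [0,7]:
  i=0: ✗ (fails at j=0)
  i=1: ✓ (all of [1,2])
  i=2: ✓ (all of [2,3])
  i=3: ✓ (all of [3,4])
  i=4: ✗ (fails at j=5)
  i=5: ✗ (fails at j=5)
  i=6: ✓ (all of [6,7])
  i=7: ✓ (all of [7,8])
Positions where it holds: {1, 2, 3, 6, 7} → 5.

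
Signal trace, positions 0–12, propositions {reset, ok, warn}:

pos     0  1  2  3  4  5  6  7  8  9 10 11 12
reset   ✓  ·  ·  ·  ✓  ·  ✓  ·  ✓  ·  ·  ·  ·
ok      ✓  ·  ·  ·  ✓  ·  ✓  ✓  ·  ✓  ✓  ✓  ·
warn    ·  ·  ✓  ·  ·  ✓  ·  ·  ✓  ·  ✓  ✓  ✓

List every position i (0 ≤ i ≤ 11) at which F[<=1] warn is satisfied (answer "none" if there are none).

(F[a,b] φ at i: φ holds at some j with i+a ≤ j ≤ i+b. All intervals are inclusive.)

Evaluate at each i in [0,11]:
  i=0: ✗ (none in [0,1])
  i=1: ✓ (witness j=2)
  i=2: ✓ (witness j=2)
  i=3: ✗ (none in [3,4])
  i=4: ✓ (witness j=5)
  i=5: ✓ (witness j=5)
  i=6: ✗ (none in [6,7])
  i=7: ✓ (witness j=8)
  i=8: ✓ (witness j=8)
  i=9: ✓ (witness j=10)
  i=10: ✓ (witness j=10)
  i=11: ✓ (witness j=11)

1, 2, 4, 5, 7, 8, 9, 10, 11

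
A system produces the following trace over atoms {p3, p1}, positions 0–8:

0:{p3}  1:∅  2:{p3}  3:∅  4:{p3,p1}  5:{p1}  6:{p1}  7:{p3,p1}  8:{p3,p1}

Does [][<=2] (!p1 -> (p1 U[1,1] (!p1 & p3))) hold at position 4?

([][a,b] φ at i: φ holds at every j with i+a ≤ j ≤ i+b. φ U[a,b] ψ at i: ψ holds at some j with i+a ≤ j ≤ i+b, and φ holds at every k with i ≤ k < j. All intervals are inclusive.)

Check (!p1 -> (p1 U[1,1] (!p1 & p3))) at every j in [4,6]:
  j=4: antecedent false → ✓
  j=5: antecedent false → ✓
  j=6: antecedent false → ✓
All positions satisfy it → formula holds.

Yes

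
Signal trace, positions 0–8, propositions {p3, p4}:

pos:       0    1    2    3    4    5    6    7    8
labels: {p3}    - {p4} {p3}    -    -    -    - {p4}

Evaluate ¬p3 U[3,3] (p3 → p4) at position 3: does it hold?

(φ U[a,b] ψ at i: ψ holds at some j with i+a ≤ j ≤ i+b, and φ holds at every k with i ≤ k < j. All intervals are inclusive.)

No

Need some j in [6,6] with (p3 → p4), and ¬p3 at every k in [3,j-1].
  j=6: (p3 → p4) holds, but ¬p3 fails at k=3 → not this j.
No j in the window works → until fails.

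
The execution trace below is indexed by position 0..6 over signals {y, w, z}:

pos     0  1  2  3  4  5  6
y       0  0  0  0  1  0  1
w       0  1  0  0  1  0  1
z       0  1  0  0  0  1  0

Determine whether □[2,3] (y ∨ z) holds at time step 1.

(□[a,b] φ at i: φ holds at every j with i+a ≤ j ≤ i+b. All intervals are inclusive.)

Check (y ∨ z) at every j in [3,4]:
  j=3: false
  j=4: true
Fails at j=3 → formula fails.

No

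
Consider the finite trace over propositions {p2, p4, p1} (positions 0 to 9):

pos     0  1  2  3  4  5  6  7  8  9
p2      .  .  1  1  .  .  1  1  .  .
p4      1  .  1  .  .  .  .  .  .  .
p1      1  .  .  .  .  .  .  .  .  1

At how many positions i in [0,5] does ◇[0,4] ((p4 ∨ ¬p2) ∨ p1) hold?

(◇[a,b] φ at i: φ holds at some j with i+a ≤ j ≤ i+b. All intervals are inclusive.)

6

Evaluate at each i in [0,5]:
  i=0: ✓ (witness j=0)
  i=1: ✓ (witness j=1)
  i=2: ✓ (witness j=2)
  i=3: ✓ (witness j=4)
  i=4: ✓ (witness j=4)
  i=5: ✓ (witness j=5)
Positions where it holds: {0, 1, 2, 3, 4, 5} → 6.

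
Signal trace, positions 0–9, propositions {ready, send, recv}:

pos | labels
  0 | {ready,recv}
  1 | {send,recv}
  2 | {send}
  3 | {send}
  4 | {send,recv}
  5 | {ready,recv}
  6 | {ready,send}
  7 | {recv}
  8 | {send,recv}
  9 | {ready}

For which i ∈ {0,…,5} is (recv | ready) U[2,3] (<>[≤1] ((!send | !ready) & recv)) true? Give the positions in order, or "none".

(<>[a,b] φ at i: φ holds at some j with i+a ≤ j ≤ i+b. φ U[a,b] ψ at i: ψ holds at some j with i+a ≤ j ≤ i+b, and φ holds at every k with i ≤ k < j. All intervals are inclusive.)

4, 5

Evaluate at each i in [0,5]:
  i=0: ✗ (lhs fails at k=2 before rhs at j=3)
  i=1: ✗ (lhs fails at k=2 before rhs at j=3)
  i=2: ✗ (lhs fails at k=2 before rhs at j=4)
  i=3: ✗ (lhs fails at k=3 before rhs at j=5)
  i=4: ✓ (rhs at j=6; lhs holds on [4,5])
  i=5: ✓ (rhs at j=7; lhs holds on [5,6])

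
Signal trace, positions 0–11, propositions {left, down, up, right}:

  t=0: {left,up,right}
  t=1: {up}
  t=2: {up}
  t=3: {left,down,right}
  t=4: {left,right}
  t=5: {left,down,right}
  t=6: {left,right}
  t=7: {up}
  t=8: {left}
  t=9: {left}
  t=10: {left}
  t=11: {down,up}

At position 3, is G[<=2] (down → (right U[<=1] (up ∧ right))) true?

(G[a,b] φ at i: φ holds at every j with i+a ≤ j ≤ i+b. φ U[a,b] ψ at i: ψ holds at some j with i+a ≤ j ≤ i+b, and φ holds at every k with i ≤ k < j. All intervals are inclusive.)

Does not hold

Check (down → (right U[<=1] (up ∧ right))) at every j in [3,5]:
  j=3: antecedent true; consequent fails → ✗
  j=4: antecedent false → ✓
  j=5: antecedent true; consequent fails → ✗
Fails at j=3 → formula fails.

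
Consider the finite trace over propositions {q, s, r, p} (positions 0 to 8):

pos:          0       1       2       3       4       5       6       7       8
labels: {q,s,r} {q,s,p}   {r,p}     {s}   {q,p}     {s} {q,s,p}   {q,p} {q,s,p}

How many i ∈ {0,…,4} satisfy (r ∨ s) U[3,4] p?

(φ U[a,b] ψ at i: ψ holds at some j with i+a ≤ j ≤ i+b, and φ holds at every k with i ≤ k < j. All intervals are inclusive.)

2

Evaluate at each i in [0,4]:
  i=0: ✓ (rhs at j=4; lhs holds on [0,3])
  i=1: ✓ (rhs at j=4; lhs holds on [1,3])
  i=2: ✗ (lhs fails at k=4 before rhs at j=6)
  i=3: ✗ (lhs fails at k=4 before rhs at j=6)
  i=4: ✗ (lhs fails at k=4 before rhs at j=7)
Positions where it holds: {0, 1} → 2.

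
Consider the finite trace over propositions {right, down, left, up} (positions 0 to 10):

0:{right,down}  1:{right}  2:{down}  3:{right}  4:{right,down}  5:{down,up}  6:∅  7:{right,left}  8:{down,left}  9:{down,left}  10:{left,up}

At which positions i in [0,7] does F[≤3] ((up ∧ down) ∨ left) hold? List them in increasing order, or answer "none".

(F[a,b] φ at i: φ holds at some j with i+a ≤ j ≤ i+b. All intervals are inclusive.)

2, 3, 4, 5, 6, 7

Evaluate at each i in [0,7]:
  i=0: ✗ (none in [0,3])
  i=1: ✗ (none in [1,4])
  i=2: ✓ (witness j=5)
  i=3: ✓ (witness j=5)
  i=4: ✓ (witness j=5)
  i=5: ✓ (witness j=5)
  i=6: ✓ (witness j=7)
  i=7: ✓ (witness j=7)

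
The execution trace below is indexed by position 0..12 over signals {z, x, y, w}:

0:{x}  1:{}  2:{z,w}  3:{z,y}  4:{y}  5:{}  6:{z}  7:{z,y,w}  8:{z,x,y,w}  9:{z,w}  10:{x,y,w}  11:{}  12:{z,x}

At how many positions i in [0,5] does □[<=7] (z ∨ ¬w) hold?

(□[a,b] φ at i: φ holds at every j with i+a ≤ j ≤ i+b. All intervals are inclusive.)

3

Evaluate at each i in [0,5]:
  i=0: ✓ (all of [0,7])
  i=1: ✓ (all of [1,8])
  i=2: ✓ (all of [2,9])
  i=3: ✗ (fails at j=10)
  i=4: ✗ (fails at j=10)
  i=5: ✗ (fails at j=10)
Positions where it holds: {0, 1, 2} → 3.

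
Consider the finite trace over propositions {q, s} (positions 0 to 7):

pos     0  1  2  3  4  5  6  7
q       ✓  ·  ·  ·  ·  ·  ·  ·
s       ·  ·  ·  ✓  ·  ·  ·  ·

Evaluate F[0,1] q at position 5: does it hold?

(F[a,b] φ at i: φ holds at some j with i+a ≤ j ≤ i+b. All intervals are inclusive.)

Does not hold

Check q at each j in [5,6]:
  j=5: false
  j=6: false
No position in the window satisfies it → formula fails.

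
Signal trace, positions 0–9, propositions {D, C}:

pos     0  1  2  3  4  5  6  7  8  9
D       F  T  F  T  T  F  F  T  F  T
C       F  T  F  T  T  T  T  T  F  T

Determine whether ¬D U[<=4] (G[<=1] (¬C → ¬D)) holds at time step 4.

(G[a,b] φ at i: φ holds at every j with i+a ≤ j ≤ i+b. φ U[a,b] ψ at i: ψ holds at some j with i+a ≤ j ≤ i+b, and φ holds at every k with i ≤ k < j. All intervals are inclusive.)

Yes

Need some j in [4,8] with G[<=1] (¬C → ¬D), and ¬D at every k in [4,j-1].
  j=4: G[<=1] (¬C → ¬D) holds; no prefix to check → satisfied.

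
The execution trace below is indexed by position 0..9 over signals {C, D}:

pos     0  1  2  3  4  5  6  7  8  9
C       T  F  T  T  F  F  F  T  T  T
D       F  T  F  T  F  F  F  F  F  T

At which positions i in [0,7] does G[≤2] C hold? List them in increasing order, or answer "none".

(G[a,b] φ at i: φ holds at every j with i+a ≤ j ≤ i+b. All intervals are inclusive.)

7

Evaluate at each i in [0,7]:
  i=0: ✗ (fails at j=1)
  i=1: ✗ (fails at j=1)
  i=2: ✗ (fails at j=4)
  i=3: ✗ (fails at j=4)
  i=4: ✗ (fails at j=4)
  i=5: ✗ (fails at j=5)
  i=6: ✗ (fails at j=6)
  i=7: ✓ (all of [7,9])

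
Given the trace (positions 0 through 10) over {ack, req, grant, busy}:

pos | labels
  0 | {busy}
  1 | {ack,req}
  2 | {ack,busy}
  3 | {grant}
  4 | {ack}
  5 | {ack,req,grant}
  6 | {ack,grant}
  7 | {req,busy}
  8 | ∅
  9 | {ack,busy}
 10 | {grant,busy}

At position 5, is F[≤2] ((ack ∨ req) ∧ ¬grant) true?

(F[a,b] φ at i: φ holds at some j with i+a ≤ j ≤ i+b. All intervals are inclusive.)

Yes

Check ((ack ∨ req) ∧ ¬grant) at each j in [5,7]:
  j=5: false
  j=6: false
  j=7: true
Found at j=7 → formula holds.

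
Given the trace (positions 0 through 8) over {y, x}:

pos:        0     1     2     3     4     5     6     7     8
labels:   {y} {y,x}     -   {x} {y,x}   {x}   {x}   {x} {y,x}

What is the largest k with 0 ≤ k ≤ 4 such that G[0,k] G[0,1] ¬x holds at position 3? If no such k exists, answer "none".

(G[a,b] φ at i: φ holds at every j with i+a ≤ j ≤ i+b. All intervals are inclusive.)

none

G[0,1] ¬x must hold from j=3 onward; find where it first fails.
  j=3: fails → no k works.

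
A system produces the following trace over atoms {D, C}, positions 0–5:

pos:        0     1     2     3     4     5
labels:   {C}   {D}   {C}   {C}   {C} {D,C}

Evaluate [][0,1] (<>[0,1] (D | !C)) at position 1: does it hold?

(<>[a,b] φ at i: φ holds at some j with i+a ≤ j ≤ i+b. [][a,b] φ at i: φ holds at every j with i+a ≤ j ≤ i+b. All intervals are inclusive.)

No

Check <>[0,1] (D | !C) at every j in [1,2]:
  j=1: holds (witness at 1)
  j=2: fails (none in [2,3])
Fails at j=2 → formula fails.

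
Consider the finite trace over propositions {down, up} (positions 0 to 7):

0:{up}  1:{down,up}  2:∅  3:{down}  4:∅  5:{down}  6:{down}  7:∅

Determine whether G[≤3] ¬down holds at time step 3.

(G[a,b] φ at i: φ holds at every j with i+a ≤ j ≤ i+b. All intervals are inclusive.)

Does not hold

Check ¬down at every j in [3,6]:
  j=3: false
  j=4: true
  j=5: false
  j=6: false
Fails at j=3 → formula fails.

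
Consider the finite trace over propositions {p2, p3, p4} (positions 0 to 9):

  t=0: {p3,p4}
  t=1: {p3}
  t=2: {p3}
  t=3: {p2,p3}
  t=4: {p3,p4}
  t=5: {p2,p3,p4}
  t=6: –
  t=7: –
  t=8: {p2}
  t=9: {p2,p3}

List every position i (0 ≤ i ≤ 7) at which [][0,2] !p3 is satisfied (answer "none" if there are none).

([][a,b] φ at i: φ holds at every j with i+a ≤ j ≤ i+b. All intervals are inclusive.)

Evaluate at each i in [0,7]:
  i=0: ✗ (fails at j=0)
  i=1: ✗ (fails at j=1)
  i=2: ✗ (fails at j=2)
  i=3: ✗ (fails at j=3)
  i=4: ✗ (fails at j=4)
  i=5: ✗ (fails at j=5)
  i=6: ✓ (all of [6,8])
  i=7: ✗ (fails at j=9)

6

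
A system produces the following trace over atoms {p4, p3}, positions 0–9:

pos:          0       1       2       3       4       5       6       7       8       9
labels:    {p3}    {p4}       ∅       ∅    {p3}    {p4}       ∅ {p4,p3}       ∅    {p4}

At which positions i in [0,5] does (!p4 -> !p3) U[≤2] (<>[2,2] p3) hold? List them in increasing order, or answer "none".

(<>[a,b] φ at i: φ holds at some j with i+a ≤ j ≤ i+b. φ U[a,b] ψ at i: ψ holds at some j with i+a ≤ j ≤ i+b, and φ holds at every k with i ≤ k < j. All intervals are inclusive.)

1, 2, 5

Evaluate at each i in [0,5]:
  i=0: ✗ (lhs fails at k=0 before rhs at j=2)
  i=1: ✓ (rhs at j=2; lhs holds on [1,1])
  i=2: ✓ (rhs at j=2)
  i=3: ✗ (lhs fails at k=4 before rhs at j=5)
  i=4: ✗ (lhs fails at k=4 before rhs at j=5)
  i=5: ✓ (rhs at j=5)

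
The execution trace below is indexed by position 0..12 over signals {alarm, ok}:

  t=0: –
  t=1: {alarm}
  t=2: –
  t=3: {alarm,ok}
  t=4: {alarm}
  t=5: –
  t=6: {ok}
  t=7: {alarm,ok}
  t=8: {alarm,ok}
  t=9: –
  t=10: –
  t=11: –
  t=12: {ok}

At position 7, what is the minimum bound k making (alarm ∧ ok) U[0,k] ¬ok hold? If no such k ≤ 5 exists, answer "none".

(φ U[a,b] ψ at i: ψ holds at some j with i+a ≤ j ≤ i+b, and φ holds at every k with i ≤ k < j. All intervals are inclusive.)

Need earliest j ≥ 7 with ¬ok, and (alarm ∧ ok) at every k in [7,j-1].
  j=7: rhs fails.
  j=8: rhs fails.
  j=9: rhs holds; lhs holds on [7,8]. k = 2.

2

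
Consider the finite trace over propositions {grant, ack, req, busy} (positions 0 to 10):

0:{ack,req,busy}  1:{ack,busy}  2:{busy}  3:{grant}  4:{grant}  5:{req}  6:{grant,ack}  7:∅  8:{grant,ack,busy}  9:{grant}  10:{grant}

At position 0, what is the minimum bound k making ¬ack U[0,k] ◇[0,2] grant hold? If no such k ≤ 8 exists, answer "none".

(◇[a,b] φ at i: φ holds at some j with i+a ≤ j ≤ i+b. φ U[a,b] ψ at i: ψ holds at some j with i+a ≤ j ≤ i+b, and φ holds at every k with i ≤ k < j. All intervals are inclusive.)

Need earliest j ≥ 0 with ◇[0,2] grant, and ¬ack at every k in [0,j-1].
  j=0: rhs fails.
  j=1: rhs holds but lhs fails at k=0.
  j=2: rhs holds but lhs fails at k=0.
  j=3: rhs holds but lhs fails at k=0.
  j=4: rhs holds but lhs fails at k=0.
  j=5: rhs holds but lhs fails at k=0.
  j=6: rhs holds but lhs fails at k=0.
  j=7: rhs holds but lhs fails at k=0.
  j=8: rhs holds but lhs fails at k=0.
No witness within the range → none.

none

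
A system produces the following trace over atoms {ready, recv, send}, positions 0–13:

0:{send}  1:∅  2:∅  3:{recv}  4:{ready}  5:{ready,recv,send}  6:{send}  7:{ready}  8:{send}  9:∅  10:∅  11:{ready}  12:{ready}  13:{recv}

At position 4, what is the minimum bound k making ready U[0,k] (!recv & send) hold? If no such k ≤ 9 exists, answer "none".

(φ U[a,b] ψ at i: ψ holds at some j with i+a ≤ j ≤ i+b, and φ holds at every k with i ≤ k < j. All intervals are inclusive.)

2

Need earliest j ≥ 4 with (!recv & send), and ready at every k in [4,j-1].
  j=4: rhs fails.
  j=5: rhs fails.
  j=6: rhs holds; lhs holds on [4,5]. k = 2.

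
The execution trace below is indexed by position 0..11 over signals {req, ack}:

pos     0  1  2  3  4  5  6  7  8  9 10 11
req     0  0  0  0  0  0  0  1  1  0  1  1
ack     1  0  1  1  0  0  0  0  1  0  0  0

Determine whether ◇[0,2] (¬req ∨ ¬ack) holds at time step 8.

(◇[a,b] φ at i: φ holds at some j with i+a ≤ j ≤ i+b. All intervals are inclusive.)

True

Check (¬req ∨ ¬ack) at each j in [8,10]:
  j=8: false
  j=9: true
  j=10: true
Found at j=9 → formula holds.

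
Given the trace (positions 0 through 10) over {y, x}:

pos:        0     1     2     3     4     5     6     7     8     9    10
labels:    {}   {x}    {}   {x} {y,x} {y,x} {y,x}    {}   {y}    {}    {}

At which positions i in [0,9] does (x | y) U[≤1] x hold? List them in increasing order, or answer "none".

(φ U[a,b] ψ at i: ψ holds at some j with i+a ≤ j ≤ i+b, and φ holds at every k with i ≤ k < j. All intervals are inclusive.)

1, 3, 4, 5, 6

Evaluate at each i in [0,9]:
  i=0: ✗ (lhs fails at k=0 before rhs at j=1)
  i=1: ✓ (rhs at j=1)
  i=2: ✗ (lhs fails at k=2 before rhs at j=3)
  i=3: ✓ (rhs at j=3)
  i=4: ✓ (rhs at j=4)
  i=5: ✓ (rhs at j=5)
  i=6: ✓ (rhs at j=6)
  i=7: ✗ (no rhs in [7,8])
  i=8: ✗ (no rhs in [8,9])
  i=9: ✗ (no rhs in [9,10])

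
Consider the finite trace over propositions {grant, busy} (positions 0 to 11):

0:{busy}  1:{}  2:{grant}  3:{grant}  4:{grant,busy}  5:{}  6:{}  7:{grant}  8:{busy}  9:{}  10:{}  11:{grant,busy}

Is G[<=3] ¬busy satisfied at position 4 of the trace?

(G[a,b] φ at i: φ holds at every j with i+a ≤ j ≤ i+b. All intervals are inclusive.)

Check ¬busy at every j in [4,7]:
  j=4: false
  j=5: true
  j=6: true
  j=7: true
Fails at j=4 → formula fails.

False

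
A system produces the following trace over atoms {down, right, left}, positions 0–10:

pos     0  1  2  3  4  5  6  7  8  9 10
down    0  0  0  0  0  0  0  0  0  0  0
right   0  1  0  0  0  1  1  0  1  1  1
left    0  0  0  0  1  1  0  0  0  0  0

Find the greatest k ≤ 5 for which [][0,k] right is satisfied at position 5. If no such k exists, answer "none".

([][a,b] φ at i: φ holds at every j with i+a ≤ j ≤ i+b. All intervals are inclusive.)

right must hold from j=5 onward; find where it first fails.
  j=5: holds
  j=6: holds
  j=7: fails
Holds on [5,6], so largest k = 1.

1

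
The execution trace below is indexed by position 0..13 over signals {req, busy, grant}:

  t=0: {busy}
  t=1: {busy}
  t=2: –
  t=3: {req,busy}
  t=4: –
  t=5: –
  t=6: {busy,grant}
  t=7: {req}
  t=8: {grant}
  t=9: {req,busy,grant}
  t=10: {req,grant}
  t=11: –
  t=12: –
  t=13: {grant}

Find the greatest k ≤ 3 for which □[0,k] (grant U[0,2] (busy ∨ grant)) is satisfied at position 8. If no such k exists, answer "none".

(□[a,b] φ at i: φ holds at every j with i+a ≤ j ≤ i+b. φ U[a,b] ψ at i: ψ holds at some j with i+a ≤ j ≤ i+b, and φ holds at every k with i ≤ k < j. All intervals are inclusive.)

(grant U[0,2] (busy ∨ grant)) must hold from j=8 onward; find where it first fails.
  j=8: holds
  j=9: holds
  j=10: holds
  j=11: fails
Holds on [8,10], so largest k = 2.

2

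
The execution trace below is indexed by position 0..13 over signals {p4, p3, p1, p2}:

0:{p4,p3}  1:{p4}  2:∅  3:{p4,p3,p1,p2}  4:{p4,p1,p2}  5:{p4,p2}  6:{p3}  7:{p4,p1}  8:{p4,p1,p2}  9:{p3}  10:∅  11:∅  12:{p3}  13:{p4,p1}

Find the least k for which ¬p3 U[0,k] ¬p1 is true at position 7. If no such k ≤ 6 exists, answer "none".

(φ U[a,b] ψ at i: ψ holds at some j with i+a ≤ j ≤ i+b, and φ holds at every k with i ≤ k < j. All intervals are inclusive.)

2

Need earliest j ≥ 7 with ¬p1, and ¬p3 at every k in [7,j-1].
  j=7: rhs fails.
  j=8: rhs fails.
  j=9: rhs holds; lhs holds on [7,8]. k = 2.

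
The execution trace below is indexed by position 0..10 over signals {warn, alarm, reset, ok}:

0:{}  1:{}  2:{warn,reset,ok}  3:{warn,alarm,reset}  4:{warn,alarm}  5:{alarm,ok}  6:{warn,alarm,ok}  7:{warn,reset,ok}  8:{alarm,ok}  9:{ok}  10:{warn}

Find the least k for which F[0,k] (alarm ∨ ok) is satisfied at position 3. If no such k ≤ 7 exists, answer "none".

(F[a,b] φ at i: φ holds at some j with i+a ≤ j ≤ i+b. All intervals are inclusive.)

Scan j = 3,4,… for (alarm ∨ ok):
  j=3: holds
First hit at j=3, so smallest k = 3-3 = 0.

0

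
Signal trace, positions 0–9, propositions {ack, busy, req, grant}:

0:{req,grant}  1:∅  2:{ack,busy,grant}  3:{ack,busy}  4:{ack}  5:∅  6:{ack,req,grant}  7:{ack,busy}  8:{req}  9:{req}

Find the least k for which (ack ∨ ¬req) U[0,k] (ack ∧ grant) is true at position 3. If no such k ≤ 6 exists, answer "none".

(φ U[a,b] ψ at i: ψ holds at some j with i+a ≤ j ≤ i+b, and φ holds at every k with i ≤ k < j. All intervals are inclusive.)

3

Need earliest j ≥ 3 with (ack ∧ grant), and (ack ∨ ¬req) at every k in [3,j-1].
  j=3: rhs fails.
  j=4: rhs fails.
  j=5: rhs fails.
  j=6: rhs holds; lhs holds on [3,5]. k = 3.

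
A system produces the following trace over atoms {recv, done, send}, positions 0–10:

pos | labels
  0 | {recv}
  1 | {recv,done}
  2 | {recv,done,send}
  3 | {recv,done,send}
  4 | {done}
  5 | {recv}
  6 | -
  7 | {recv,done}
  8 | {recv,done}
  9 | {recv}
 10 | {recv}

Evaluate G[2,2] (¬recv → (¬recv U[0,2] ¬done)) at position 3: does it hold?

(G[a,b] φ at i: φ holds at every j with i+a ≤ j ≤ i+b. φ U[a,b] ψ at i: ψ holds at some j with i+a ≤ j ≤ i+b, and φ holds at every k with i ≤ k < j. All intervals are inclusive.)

Check (¬recv → (¬recv U[0,2] ¬done)) at every j in [5,5]:
  j=5: antecedent false → ✓
All positions satisfy it → formula holds.

Holds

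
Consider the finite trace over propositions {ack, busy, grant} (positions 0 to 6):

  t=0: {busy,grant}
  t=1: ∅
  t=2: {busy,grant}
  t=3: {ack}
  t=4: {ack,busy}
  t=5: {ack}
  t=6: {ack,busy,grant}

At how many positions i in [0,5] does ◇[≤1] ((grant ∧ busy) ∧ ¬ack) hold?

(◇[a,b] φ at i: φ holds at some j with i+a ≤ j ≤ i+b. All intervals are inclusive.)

3

Evaluate at each i in [0,5]:
  i=0: ✓ (witness j=0)
  i=1: ✓ (witness j=2)
  i=2: ✓ (witness j=2)
  i=3: ✗ (none in [3,4])
  i=4: ✗ (none in [4,5])
  i=5: ✗ (none in [5,6])
Positions where it holds: {0, 1, 2} → 3.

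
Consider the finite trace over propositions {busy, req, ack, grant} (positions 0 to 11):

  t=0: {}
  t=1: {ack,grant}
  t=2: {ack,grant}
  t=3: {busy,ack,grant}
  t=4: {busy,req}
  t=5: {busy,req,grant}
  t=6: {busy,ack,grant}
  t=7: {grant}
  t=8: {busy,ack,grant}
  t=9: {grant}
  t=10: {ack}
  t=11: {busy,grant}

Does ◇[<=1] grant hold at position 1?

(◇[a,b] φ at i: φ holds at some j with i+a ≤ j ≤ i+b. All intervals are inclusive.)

Check grant at each j in [1,2]:
  j=1: true
  j=2: true
Found at j=1 → formula holds.

Holds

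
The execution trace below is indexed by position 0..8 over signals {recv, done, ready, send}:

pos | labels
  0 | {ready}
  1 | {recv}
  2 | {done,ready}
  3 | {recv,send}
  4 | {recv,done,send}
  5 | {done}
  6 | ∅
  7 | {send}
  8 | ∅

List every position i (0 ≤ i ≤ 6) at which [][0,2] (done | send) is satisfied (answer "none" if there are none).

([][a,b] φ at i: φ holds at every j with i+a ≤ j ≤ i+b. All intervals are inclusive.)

2, 3

Evaluate at each i in [0,6]:
  i=0: ✗ (fails at j=0)
  i=1: ✗ (fails at j=1)
  i=2: ✓ (all of [2,4])
  i=3: ✓ (all of [3,5])
  i=4: ✗ (fails at j=6)
  i=5: ✗ (fails at j=6)
  i=6: ✗ (fails at j=6)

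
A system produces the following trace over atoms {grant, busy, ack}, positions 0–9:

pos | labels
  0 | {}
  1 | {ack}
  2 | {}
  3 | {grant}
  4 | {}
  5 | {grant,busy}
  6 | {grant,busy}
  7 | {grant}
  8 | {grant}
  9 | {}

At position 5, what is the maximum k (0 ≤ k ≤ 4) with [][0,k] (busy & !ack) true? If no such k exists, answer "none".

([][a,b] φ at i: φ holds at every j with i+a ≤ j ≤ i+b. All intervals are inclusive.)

1

(busy & !ack) must hold from j=5 onward; find where it first fails.
  j=5: holds
  j=6: holds
  j=7: fails
Holds on [5,6], so largest k = 1.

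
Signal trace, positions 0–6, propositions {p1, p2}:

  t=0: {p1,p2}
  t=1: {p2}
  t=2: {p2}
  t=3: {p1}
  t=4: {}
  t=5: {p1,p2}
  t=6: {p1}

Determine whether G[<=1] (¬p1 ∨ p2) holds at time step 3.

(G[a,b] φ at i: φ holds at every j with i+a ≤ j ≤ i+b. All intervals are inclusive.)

Does not hold

Check (¬p1 ∨ p2) at every j in [3,4]:
  j=3: false
  j=4: true
Fails at j=3 → formula fails.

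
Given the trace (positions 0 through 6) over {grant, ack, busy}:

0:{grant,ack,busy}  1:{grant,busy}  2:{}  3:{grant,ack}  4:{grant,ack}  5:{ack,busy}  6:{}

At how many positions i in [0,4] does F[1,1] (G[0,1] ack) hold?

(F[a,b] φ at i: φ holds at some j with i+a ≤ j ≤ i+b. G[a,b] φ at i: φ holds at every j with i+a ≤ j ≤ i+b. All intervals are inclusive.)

2

Evaluate at each i in [0,4]:
  i=0: ✗ (none in [1,1])
  i=1: ✗ (none in [2,2])
  i=2: ✓ (witness j=3)
  i=3: ✓ (witness j=4)
  i=4: ✗ (none in [5,5])
Positions where it holds: {2, 3} → 2.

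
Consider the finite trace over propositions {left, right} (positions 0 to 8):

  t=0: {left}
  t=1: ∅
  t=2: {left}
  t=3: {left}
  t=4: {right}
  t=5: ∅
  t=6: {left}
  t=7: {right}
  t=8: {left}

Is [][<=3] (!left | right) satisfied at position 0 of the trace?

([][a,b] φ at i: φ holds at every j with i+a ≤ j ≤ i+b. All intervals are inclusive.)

False

Check (!left | right) at every j in [0,3]:
  j=0: false
  j=1: true
  j=2: false
  j=3: false
Fails at j=0 → formula fails.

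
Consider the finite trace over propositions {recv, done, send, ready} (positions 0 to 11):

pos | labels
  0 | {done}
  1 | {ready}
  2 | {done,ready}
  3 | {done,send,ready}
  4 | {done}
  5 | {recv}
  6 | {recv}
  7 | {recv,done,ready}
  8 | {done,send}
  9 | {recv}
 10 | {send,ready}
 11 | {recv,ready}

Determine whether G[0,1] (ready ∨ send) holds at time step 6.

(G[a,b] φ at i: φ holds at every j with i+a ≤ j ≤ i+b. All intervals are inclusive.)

No

Check (ready ∨ send) at every j in [6,7]:
  j=6: false
  j=7: true
Fails at j=6 → formula fails.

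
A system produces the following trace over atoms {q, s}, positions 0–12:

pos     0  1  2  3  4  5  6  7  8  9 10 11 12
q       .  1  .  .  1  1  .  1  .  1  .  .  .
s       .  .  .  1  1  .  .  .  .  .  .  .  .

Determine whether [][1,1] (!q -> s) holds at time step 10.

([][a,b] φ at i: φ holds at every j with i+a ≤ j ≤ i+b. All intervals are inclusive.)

Does not hold

Check (!q -> s) at every j in [11,11]:
  j=11: antecedent true; consequent false → ✗
Fails at j=11 → formula fails.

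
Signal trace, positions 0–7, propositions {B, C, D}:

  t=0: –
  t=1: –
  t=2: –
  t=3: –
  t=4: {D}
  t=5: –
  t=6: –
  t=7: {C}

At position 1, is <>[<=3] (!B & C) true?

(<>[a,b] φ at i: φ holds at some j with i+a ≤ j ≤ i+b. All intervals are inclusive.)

False

Check (!B & C) at each j in [1,4]:
  j=1: false
  j=2: false
  j=3: false
  j=4: false
No position in the window satisfies it → formula fails.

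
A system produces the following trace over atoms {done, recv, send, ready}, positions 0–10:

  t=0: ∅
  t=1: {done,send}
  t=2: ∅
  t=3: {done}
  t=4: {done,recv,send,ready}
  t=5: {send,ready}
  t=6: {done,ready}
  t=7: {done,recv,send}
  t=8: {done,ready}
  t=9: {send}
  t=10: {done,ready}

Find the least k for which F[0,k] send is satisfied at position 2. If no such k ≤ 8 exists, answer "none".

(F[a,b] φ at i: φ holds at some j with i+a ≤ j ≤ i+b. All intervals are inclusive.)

Scan j = 2,3,… for send:
  j=2: fails
  j=3: fails
  j=4: holds
First hit at j=4, so smallest k = 4-2 = 2.

2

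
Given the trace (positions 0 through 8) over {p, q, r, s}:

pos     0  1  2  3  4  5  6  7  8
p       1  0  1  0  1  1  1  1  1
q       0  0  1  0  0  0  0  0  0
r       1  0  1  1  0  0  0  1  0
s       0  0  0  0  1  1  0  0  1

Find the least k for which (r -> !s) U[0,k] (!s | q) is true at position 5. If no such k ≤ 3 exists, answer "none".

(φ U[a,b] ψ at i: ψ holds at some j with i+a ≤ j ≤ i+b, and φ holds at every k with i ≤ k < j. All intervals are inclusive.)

1

Need earliest j ≥ 5 with (!s | q), and (r -> !s) at every k in [5,j-1].
  j=5: rhs fails.
  j=6: rhs holds; lhs holds on [5,5]. k = 1.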